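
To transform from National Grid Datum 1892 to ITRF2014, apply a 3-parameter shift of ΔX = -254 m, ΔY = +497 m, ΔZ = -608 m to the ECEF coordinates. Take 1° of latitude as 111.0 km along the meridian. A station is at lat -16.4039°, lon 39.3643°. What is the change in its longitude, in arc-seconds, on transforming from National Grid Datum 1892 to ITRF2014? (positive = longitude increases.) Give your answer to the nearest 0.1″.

sin φ = -0.282407, cos φ = 0.959295, sin λ = 0.634249, cos λ = 0.773129.
East component: ΔE = −sin λ·ΔX + cos λ·ΔY = −(0.634249)(-254) + (0.773129)(497) = 545.34 m.
1° of latitude spans 111000 m; at latitude φ, 1° of longitude spans that × cos φ = 106481.7 m, so Δλ = 545.34 / 106481.7 × 3600 = 18.437″.

Δλ = 18.4″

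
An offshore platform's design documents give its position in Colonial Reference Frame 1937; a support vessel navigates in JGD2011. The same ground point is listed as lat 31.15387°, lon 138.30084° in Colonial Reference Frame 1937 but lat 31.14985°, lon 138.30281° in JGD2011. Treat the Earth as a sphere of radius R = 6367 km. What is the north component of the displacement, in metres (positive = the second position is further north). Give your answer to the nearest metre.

ΔN = -447 m

Δφ = 31.14985° − 31.15387° = -0.00402°; Δλ = 138.30281° − 138.30084° = +0.00197°.
1° along a meridian = πR/180 = 111125 m.
ΔN = Δφ × 111125 = -446.7 m; ΔE = Δλ × 111125 × cos(31.15387°) = +0.00197 × 111125 × 0.855781 = 187.3 m.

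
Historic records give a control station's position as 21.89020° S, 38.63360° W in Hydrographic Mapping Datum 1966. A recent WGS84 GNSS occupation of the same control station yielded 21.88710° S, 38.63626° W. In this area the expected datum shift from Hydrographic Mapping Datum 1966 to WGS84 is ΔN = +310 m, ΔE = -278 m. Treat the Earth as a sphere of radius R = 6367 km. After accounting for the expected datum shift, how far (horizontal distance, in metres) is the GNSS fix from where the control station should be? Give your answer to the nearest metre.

35 m

Observed coordinate differences: Δφ = +0.00310°, Δλ = -0.00266°.
Converting to metres (1° lat = 111125 m, cos φ = 0.927900): observed ΔN = 344.5 m, observed ΔE = -274.3 m.
Subtracting the expected shift leaves a residual of 344.5 − (310) = 34.5 m north and -274.3 − (-278) = 3.7 m east.
Residual distance = √(34.5² + 3.7²) = 34.7 m.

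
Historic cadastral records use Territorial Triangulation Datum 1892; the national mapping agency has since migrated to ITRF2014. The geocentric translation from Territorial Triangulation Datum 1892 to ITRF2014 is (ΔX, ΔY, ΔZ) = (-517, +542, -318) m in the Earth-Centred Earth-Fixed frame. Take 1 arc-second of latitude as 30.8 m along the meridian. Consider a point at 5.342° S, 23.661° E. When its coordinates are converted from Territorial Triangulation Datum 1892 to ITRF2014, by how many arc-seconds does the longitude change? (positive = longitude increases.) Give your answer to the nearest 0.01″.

Δλ = 22.95″

sin φ = -0.093100, cos φ = 0.995657, sin λ = 0.401324, cos λ = 0.915936.
East component: ΔE = −sin λ·ΔX + cos λ·ΔY = −(0.401324)(-517) + (0.915936)(542) = 703.92 m.
1° of latitude spans 3600 × 30.80 = 110880 m; at latitude φ, 1° of longitude spans that × cos φ = 110398.4 m, so Δλ = 703.92 / 110398.4 × 3600 = 22.954″.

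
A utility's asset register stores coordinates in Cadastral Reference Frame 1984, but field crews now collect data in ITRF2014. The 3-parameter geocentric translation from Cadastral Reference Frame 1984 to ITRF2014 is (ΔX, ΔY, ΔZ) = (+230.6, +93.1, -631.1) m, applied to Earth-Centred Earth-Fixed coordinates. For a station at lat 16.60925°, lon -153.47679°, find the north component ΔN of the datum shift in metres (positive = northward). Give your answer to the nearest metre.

At φ = 16.60925°, λ = -153.47679°: sin φ = 0.285843, cos φ = 0.958276, sin λ = -0.446560, cos λ = -0.894754.
ΔN = −sin φ cos λ·ΔX − sin φ sin λ·ΔY + cos φ·ΔZ = −(0.285843)(-0.894754)(230.6) − (0.285843)(-0.446560)(93.1) + (0.958276)(-631.1) = -533.91 m.

ΔN = -534 m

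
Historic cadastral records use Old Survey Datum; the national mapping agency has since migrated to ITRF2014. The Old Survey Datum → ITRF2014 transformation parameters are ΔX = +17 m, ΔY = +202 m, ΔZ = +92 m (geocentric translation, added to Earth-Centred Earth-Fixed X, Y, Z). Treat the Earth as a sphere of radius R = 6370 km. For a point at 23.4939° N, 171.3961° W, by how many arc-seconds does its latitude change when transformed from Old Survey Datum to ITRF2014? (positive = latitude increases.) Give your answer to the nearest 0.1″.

Δφ = 3.3″

sin φ = 0.398651, cos φ = 0.917103, sin λ = -0.149603, cos λ = -0.988746.
North component: ΔN = −sin φ cos λ·ΔX − sin φ sin λ·ΔY + cos φ·ΔZ = −(0.398651)(-0.988746)(17) − (0.398651)(-0.149603)(202) + (0.917103)(92) = 103.12 m.
1° of latitude spans πR/180 = 111177 m, so Δφ = 103.12 / 111177 × 3600 = 3.339″.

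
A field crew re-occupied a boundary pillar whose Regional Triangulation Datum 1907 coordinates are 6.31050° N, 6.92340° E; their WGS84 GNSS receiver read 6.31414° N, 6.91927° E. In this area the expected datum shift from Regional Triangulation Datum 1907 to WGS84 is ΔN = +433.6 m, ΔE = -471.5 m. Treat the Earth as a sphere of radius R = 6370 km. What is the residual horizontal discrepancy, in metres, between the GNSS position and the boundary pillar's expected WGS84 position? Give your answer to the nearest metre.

Observed coordinate differences: Δφ = +0.00364°, Δλ = -0.00413°.
Converting to metres (1° lat = 111177 m, cos φ = 0.993941): observed ΔN = 404.7 m, observed ΔE = -456.4 m.
Subtracting the expected shift leaves a residual of 404.7 − (433.6) = -28.9 m north and -456.4 − (-471.5) = 15.1 m east.
Residual distance = √((-28.9)² + 15.1²) = 32.6 m.

33 m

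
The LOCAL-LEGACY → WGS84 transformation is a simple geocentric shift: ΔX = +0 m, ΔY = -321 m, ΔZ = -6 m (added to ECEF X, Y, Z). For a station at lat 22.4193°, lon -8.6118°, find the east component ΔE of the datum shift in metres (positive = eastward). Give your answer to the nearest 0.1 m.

At φ = 22.4193°, λ = -8.6118°: sin φ = 0.381382, cos φ = 0.924418, sin λ = -0.149739, cos λ = 0.988726.
ΔE = −sin λ·ΔX + cos λ·ΔY = −(-0.149739)·(0) + (0.988726)·(-321) = -317.38 m.

ΔE = -317.4 m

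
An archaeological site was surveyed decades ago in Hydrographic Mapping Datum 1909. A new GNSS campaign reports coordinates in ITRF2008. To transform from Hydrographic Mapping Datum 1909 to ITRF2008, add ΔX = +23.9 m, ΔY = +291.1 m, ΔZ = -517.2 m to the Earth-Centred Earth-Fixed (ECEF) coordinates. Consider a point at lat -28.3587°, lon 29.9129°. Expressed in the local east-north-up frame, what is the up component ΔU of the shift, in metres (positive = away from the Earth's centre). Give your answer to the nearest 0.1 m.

At φ = -28.3587°, λ = 29.9129°: sin φ = -0.474990, cos φ = 0.879991, sin λ = 0.498683, cos λ = 0.866784.
ΔU = cos φ cos λ·ΔX + cos φ sin λ·ΔY + sin φ·ΔZ = (0.879991)(0.866784)(23.9) + (0.879991)(0.498683)(291.1) + (-0.474990)(-517.2) = 391.64 m.

ΔU = 391.6 m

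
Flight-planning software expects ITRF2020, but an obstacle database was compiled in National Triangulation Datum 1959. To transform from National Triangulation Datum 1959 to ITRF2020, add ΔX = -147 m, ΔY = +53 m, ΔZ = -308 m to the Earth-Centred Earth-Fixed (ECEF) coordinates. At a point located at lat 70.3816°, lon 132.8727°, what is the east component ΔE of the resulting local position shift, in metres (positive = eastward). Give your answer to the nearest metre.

The local east axis at (φ, λ) is (−sin λ, cos λ, 0), so ΔE = −sin(132.8727°)·(-147) + cos(132.8727°)·53 = 71.67 m.

ΔE = 72 m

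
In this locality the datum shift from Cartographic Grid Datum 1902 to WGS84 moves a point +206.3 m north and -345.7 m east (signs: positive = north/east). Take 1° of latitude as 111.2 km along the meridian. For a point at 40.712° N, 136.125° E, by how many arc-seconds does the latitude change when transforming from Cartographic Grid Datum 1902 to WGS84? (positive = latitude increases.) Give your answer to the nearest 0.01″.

Δφ = 6.68″

1° of latitude = 111.2 km, so Δφ = 206.3 / 111200 = 0.0018552° = 6.679″.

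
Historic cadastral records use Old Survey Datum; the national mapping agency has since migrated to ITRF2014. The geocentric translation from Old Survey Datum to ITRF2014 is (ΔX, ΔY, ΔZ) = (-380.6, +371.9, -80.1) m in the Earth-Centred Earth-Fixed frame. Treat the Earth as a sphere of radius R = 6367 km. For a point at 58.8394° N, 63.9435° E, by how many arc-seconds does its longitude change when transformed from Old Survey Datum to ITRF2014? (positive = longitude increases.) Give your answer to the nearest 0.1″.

sin φ = 0.855720, cos φ = 0.517439, sin λ = 0.898361, cos λ = 0.439257.
East component: ΔE = −sin λ·ΔX + cos λ·ΔY = −(0.898361)(-380.6) + (0.439257)(371.9) = 505.28 m.
1° of latitude spans πR/180 = 111125 m; at latitude φ, 1° of longitude spans that × cos φ = 57500.4 m, so Δλ = 505.28 / 57500.4 × 3600 = 31.634″.

Δλ = 31.6″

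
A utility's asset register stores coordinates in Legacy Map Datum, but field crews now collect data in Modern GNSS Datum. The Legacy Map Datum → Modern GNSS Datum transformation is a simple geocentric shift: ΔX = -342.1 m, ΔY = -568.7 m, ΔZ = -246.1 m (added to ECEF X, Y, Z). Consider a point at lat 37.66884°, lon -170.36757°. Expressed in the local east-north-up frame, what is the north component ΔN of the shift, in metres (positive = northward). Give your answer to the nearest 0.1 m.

ΔN = -459.1 m

The local north axis is (−sin φ cos λ, −sin φ sin λ, cos φ), giving ΔN = -206.109 − 58.151 − 194.802 = -459.06 m.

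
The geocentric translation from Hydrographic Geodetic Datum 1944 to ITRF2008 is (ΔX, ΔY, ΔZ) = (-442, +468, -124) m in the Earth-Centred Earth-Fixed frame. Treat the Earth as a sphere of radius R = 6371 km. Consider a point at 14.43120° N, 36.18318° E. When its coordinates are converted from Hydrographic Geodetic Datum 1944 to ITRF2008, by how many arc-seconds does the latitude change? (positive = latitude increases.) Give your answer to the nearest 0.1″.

Δφ = -3.2″

sin φ = 0.249217, cos φ = 0.968448, sin λ = 0.590369, cos λ = 0.807134.
North component: ΔN = −sin φ cos λ·ΔX − sin φ sin λ·ΔY + cos φ·ΔZ = −(0.249217)(0.807134)(-442) − (0.249217)(0.590369)(468) + (0.968448)(-124) = -100.04 m.
1° of latitude spans πR/180 = 111195 m, so Δφ = -100.04 / 111195 × 3600 = -3.239″.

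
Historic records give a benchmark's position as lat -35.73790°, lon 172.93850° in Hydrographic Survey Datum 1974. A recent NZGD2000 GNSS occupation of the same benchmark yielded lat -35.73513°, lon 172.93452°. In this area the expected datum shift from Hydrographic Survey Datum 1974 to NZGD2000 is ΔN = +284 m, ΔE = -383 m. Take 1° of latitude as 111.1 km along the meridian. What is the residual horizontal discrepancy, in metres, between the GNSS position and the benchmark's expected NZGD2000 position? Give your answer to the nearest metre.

Observed coordinate differences: Δφ = +0.00277°, Δλ = -0.00398°.
Converting to metres (1° lat = 111100 m, cos φ = 0.811697): observed ΔN = 307.7 m, observed ΔE = -358.9 m.
Subtracting the expected shift leaves a residual of 307.7 − (284) = 23.7 m north and -358.9 − (-383) = 24.1 m east.
Residual distance = √(23.7² + 24.1²) = 33.8 m.

34 m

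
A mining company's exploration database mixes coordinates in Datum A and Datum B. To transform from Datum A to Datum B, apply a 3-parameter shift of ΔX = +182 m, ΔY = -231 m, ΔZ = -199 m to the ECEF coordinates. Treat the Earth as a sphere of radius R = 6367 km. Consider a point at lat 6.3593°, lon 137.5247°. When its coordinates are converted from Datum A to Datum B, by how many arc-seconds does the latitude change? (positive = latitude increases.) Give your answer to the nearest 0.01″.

Δφ = -5.37″

sin φ = 0.110763, cos φ = 0.993847, sin λ = 0.675272, cos λ = -0.737569.
North component: ΔN = −sin φ cos λ·ΔX − sin φ sin λ·ΔY + cos φ·ΔZ = −(0.110763)(-0.737569)(182) − (0.110763)(0.675272)(-231) + (0.993847)(-199) = -165.63 m.
1° of latitude spans πR/180 = 111125 m, so Δφ = -165.63 / 111125 × 3600 = -5.366″.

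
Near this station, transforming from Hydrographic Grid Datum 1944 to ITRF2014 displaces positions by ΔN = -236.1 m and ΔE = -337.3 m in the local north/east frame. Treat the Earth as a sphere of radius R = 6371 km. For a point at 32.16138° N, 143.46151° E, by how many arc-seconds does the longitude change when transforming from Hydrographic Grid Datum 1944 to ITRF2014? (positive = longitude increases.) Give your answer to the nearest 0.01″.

At latitude 32.16138°, cos φ = 0.846552.
One radian of longitude at latitude φ spans R cos φ, so Δλ = ΔE / (R cos φ) = -337.3 / (6371000 × 0.846552) = -6.2540e-05 rad = -12.900″.

Δλ = -12.90″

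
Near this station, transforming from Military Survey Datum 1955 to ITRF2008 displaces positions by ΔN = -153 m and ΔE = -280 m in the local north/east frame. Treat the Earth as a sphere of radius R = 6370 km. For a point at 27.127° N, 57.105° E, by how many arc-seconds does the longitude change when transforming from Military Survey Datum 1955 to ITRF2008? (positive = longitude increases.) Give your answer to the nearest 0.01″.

At latitude 27.127°, cos φ = 0.889998.
One radian of longitude at latitude φ spans R cos φ, so Δλ = ΔE / (R cos φ) = -280.0 / (6370000 × 0.889998) = -4.9389e-05 rad = -10.187″.

Δλ = -10.19″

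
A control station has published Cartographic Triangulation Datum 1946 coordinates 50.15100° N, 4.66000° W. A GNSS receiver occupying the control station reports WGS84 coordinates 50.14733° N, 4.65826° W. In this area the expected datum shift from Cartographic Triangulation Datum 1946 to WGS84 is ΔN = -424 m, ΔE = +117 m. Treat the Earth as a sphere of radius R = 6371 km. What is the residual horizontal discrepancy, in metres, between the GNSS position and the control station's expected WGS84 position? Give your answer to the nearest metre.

17 m

Observed coordinate differences: Δφ = -0.00367°, Δλ = +0.00174°.
Converting to metres (1° lat = 111195 m, cos φ = 0.640767): observed ΔN = -408.1 m, observed ΔE = 124.0 m.
Subtracting the expected shift leaves a residual of -408.1 − (-424) = 15.9 m north and 124.0 − (117) = 7.0 m east.
Residual distance = √(15.9² + 7.0²) = 17.4 m.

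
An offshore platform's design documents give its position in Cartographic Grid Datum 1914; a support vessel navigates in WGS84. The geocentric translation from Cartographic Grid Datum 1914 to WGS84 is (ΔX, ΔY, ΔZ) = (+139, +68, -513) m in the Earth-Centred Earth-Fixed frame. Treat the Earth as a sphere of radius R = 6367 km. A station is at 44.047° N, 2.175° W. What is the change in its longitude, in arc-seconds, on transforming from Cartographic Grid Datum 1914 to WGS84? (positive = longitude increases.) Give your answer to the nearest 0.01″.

sin φ = 0.695248, cos φ = 0.718770, sin λ = -0.037952, cos λ = 0.999280.
East component: ΔE = −sin λ·ΔX + cos λ·ΔY = −(-0.037952)(139) + (0.999280)(68) = 73.23 m.
1° of latitude spans πR/180 = 111125 m; at latitude φ, 1° of longitude spans that × cos φ = 79873.4 m, so Δλ = 73.23 / 79873.4 × 3600 = 3.300″.

Δλ = 3.30″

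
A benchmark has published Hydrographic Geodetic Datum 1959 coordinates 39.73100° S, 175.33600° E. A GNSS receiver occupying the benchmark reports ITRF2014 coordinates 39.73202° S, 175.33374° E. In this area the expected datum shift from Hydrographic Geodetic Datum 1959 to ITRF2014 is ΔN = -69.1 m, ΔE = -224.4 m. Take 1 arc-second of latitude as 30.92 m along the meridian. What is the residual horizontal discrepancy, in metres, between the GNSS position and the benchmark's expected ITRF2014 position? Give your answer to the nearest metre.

54 m

Observed coordinate differences: Δφ = -0.00102°, Δλ = -0.00226°.
Converting to metres (1° lat = 111312 m, cos φ = 0.769054): observed ΔN = -113.5 m, observed ΔE = -193.5 m.
Subtracting the expected shift leaves a residual of -113.5 − (-69.1) = -44.4 m north and -193.5 − (-224.4) = 30.9 m east.
Residual distance = √((-44.4)² + 30.9²) = 54.1 m.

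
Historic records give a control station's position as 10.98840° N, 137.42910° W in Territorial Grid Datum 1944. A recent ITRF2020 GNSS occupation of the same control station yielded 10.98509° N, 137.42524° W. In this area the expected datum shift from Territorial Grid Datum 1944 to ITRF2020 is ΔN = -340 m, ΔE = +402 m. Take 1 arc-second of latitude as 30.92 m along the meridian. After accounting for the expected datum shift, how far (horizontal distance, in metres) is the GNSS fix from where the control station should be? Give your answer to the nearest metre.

35 m

Observed coordinate differences: Δφ = -0.00331°, Δλ = +0.00386°.
Converting to metres (1° lat = 111312 m, cos φ = 0.981666): observed ΔN = -368.4 m, observed ΔE = 421.8 m.
Subtracting the expected shift leaves a residual of -368.4 − (-340) = -28.4 m north and 421.8 − (402) = 19.8 m east.
Residual distance = √((-28.4)² + 19.8²) = 34.6 m.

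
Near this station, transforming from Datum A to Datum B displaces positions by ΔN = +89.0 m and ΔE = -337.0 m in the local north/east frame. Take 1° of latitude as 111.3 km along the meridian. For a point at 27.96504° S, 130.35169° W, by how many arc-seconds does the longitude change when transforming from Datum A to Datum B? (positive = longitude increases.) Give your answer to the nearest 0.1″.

Δλ = -12.3″

At latitude -27.96504°, cos φ = 0.883234.
1° of longitude at this latitude = 111.3 × cos φ = 98.30 km, so Δλ = -337.0 / 98303.9 = -0.0034281° = -12.341″.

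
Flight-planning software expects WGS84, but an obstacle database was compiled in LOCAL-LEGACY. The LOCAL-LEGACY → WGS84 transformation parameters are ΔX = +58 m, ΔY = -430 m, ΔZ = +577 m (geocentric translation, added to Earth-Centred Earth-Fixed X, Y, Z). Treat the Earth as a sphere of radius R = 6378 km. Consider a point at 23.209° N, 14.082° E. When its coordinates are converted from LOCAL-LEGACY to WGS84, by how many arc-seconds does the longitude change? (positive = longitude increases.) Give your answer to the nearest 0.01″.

Δλ = -15.17″

sin φ = 0.394086, cos φ = 0.919073, sin λ = 0.243310, cos λ = 0.969949.
East component: ΔE = −sin λ·ΔX + cos λ·ΔY = −(0.243310)(58) + (0.969949)(-430) = -431.19 m.
1° of latitude spans πR/180 = 111317 m; at latitude φ, 1° of longitude spans that × cos φ = 102308.6 m, so Δλ = -431.19 / 102308.6 × 3600 = -15.173″.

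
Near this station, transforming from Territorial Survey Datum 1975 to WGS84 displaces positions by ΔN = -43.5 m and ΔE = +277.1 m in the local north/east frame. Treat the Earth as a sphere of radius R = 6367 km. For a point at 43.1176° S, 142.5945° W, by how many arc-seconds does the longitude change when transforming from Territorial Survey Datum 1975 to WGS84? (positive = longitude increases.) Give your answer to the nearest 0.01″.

Δλ = 12.30″

At latitude -43.1176°, cos φ = 0.729952.
One radian of longitude at latitude φ spans R cos φ, so Δλ = ΔE / (R cos φ) = 277.1 / (6367000 × 0.729952) = 5.9622e-05 rad = 12.298″.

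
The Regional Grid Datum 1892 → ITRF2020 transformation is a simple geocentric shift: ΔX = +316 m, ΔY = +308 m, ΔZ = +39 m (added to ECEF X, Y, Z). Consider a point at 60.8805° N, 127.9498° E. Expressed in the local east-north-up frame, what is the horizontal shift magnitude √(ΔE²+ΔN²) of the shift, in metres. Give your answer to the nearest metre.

At φ = 60.8805°, λ = 127.9498°: sin φ = 0.873607, cos φ = 0.486633, sin λ = 0.788550, cos λ = -0.614971.
ΔE = −sin λ·ΔX + cos λ·ΔY = −(0.788550)·(316) + (-0.614971)·(308) = -438.59 m.
ΔN = −sin φ cos λ·ΔX − sin φ sin λ·ΔY + cos φ·ΔZ = −(0.873607)(-0.614971)(316) − (0.873607)(0.788550)(308) + (0.486633)(39) = -23.43 m.
Horizontal magnitude = √(ΔE² + ΔN²) = √((-438.59)² + (-23.43)²) = 439.22 m.

439 m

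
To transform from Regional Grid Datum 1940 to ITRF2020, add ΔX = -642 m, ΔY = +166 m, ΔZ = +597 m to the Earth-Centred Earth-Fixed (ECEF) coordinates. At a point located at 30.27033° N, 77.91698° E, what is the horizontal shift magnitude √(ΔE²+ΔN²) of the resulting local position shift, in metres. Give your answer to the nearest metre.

The local east axis at (φ, λ) is (−sin λ, cos λ, 0), so ΔE = −sin(77.91698°)·(-642) + cos(77.91698°)·166 = 662.53 m.
The local north axis is (−sin φ cos λ, −sin φ sin λ, cos φ), giving ΔN = 67.743 − 81.824 + 515.603 = 501.52 m.
Horizontal magnitude = √(ΔE² + ΔN²) = √(662.53² + 501.52²) = 830.94 m.

831 m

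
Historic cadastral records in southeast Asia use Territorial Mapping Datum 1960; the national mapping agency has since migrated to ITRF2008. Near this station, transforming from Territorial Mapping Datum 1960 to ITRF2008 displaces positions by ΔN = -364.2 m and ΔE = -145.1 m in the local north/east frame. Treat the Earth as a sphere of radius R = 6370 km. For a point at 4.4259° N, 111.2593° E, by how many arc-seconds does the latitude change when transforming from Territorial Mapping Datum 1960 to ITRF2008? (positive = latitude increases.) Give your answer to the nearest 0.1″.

Δφ = -11.8″

On a sphere of radius R, 1 rad of latitude = R, so Δφ = ΔN / R = -364.2 / 6370000 = -5.7174e-05 rad = -11.793″.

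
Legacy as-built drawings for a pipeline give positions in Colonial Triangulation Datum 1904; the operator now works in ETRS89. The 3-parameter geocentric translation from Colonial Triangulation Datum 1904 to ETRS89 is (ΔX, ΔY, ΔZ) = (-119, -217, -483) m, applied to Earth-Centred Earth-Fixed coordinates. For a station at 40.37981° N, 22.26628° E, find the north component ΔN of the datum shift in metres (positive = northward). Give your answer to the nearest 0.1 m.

At φ = 40.37981°, λ = 22.26628°: sin φ = 0.647852, cos φ = 0.761767, sin λ = 0.378912, cos λ = 0.925433.
ΔN = −sin φ cos λ·ΔX − sin φ sin λ·ΔY + cos φ·ΔZ = −(0.647852)(0.925433)(-119) − (0.647852)(0.378912)(-217) + (0.761767)(-483) = -243.32 m.

ΔN = -243.3 m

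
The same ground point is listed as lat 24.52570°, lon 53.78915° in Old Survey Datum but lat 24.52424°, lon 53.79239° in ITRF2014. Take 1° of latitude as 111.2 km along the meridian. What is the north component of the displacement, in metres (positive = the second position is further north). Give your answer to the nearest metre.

ΔN = -162 m

Δφ = 24.52424° − 24.52570° = -0.00146°; Δλ = 53.79239° − 53.78915° = +0.00324°.
ΔN = Δφ × 111200 = -162.4 m; ΔE = Δλ × 111200 × cos(24.52570°) = +0.00324 × 111200 × 0.909775 = 327.8 m.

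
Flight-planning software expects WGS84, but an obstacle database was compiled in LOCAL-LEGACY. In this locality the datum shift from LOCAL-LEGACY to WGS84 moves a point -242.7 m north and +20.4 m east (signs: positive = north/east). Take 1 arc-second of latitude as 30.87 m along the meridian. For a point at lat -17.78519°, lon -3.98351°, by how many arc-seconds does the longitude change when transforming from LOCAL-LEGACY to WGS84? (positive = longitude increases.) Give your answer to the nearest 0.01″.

At latitude -17.78519°, cos φ = 0.952208.
1″ of longitude at this latitude = 30.87 × cos φ = 29.3947 m, so Δλ = 20.4 / 29.3947 = 0.694″.

Δλ = 0.69″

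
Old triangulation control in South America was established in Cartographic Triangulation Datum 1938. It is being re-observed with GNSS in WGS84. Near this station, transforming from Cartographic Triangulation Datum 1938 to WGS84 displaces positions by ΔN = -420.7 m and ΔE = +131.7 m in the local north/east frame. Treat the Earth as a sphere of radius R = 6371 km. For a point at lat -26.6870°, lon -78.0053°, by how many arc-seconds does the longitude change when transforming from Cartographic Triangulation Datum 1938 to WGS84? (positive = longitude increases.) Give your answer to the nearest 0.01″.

Δλ = 4.77″

At latitude -26.6870°, cos φ = 0.893473.
One radian of longitude at latitude φ spans R cos φ, so Δλ = ΔE / (R cos φ) = 131.7 / (6371000 × 0.893473) = 2.3136e-05 rad = 4.772″.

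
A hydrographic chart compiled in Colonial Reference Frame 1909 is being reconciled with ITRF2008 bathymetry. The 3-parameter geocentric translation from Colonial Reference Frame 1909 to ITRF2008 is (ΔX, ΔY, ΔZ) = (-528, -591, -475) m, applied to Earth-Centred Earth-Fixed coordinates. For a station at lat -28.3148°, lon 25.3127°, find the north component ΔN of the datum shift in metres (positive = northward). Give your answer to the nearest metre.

The local north axis is (−sin φ cos λ, −sin φ sin λ, cos φ), giving ΔN = -226.393 − 119.853 − 418.169 = -764.42 m.

ΔN = -764 m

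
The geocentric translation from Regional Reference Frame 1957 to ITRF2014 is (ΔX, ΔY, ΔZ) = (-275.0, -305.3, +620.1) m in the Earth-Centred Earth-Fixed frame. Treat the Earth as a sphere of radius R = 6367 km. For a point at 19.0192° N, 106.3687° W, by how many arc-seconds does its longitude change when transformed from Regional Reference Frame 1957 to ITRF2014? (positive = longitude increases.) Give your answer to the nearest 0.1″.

Δλ = -6.1″

sin φ = 0.325885, cos φ = 0.945409, sin λ = -0.959468, cos λ = -0.281817.
East component: ΔE = −sin λ·ΔX + cos λ·ΔY = −(-0.959468)(-275.0) + (-0.281817)(-305.3) = -177.81 m.
1° of latitude spans πR/180 = 111125 m; at latitude φ, 1° of longitude spans that × cos φ = 105058.7 m, so Δλ = -177.81 / 105058.7 × 3600 = -6.093″.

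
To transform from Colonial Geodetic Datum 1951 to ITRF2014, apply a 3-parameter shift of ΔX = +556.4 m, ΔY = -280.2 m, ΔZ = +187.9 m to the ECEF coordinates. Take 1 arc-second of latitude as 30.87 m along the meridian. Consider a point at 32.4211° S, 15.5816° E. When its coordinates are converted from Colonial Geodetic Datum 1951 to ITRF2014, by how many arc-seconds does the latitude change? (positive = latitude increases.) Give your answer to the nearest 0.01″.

sin φ = -0.536138, cos φ = 0.844131, sin λ = 0.268610, cos λ = 0.963249.
North component: ΔN = −sin φ cos λ·ΔX − sin φ sin λ·ΔY + cos φ·ΔZ = −(-0.536138)(0.963249)(556.4) − (-0.536138)(0.268610)(-280.2) + (0.844131)(187.9) = 405.60 m.
1° of latitude spans 3600 × 30.87 = 111132 m, so Δφ = 405.60 / 111132 × 3600 = 13.139″.

Δφ = 13.14″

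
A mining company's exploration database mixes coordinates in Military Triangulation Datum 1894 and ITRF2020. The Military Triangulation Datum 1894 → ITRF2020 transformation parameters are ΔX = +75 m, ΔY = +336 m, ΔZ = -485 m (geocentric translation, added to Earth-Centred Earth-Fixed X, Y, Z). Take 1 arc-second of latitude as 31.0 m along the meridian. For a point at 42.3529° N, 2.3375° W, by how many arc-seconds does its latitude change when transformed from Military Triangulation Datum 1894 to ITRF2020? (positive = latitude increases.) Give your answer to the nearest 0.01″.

Δφ = -12.89″

sin φ = 0.673695, cos φ = 0.739009, sin λ = -0.040786, cos λ = 0.999168.
North component: ΔN = −sin φ cos λ·ΔX − sin φ sin λ·ΔY + cos φ·ΔZ = −(0.673695)(0.999168)(75) − (0.673695)(-0.040786)(336) + (0.739009)(-485) = -399.67 m.
1° of latitude spans 3600 × 31.00 = 111600 m, so Δφ = -399.67 / 111600 × 3600 = -12.893″.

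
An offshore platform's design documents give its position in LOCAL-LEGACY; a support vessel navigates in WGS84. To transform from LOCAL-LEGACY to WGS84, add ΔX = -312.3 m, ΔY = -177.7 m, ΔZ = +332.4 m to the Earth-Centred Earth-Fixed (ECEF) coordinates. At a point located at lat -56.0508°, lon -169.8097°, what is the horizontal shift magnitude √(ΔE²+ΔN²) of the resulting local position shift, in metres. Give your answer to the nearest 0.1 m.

The local east axis at (φ, λ) is (−sin λ, cos λ, 0), so ΔE = −sin(-169.8097°)·(-312.3) + cos(-169.8097°)·(-177.7) = 119.65 m.
The local north axis is (−sin φ cos λ, −sin φ sin λ, cos φ), giving ΔN = 254.977 + 26.079 + 185.631 = 466.69 m.
Horizontal magnitude = √(ΔE² + ΔN²) = √(119.65² + 466.69²) = 481.78 m.

481.8 m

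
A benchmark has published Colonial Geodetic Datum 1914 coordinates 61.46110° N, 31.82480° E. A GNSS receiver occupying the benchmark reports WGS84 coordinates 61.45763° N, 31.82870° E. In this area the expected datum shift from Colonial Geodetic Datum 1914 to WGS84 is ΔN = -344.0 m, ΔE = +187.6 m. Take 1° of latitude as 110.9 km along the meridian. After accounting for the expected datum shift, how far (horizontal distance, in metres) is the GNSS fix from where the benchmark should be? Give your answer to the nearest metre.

Observed coordinate differences: Δφ = -0.00347°, Δλ = +0.00390°.
Converting to metres (1° lat = 110900 m, cos φ = 0.477755): observed ΔN = -384.8 m, observed ΔE = 206.6 m.
Subtracting the expected shift leaves a residual of -384.8 − (-344.0) = -40.8 m north and 206.6 − (187.6) = 19.0 m east.
Residual distance = √((-40.8)² + 19.0²) = 45.0 m.

45 m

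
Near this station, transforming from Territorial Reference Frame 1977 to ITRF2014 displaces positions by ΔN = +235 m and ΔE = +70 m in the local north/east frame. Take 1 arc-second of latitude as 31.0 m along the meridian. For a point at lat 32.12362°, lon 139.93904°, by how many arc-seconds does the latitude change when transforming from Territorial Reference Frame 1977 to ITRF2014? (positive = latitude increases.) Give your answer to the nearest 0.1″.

1″ of latitude = 31.00 m, so Δφ = 235.0 / 31.00 = 7.581″.

Δφ = 7.6″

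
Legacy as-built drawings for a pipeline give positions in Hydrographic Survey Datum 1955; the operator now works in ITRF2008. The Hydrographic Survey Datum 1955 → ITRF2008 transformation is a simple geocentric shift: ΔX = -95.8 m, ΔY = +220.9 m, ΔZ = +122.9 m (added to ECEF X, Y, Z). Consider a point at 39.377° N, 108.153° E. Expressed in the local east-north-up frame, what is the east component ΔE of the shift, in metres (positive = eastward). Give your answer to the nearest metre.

ΔE = 22 m

At φ = 39.377°, λ = 108.153°: sin φ = 0.634420, cos φ = 0.772988, sin λ = 0.950228, cos λ = -0.311556.
ΔE = −sin λ·ΔX + cos λ·ΔY = −(0.950228)·(-95.8) + (-0.311556)·(220.9) = 22.21 m.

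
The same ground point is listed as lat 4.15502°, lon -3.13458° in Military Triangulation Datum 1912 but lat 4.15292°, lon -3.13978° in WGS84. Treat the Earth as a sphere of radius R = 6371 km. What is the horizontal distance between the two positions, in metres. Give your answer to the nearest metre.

622 m

Δφ = 4.15292° − 4.15502° = -0.00210°; Δλ = -3.13978° − -3.13458° = -0.00520°.
1° along a meridian = πR/180 = 111195 m.
ΔN = Δφ × 111195 = -233.5 m; ΔE = Δλ × 111195 × cos(4.15502°) = -0.00520 × 111195 × 0.997372 = -576.7 m.
Distance = √(ΔE² + ΔN²) = √((-576.7)² + (-233.5)²) = 622.2 m.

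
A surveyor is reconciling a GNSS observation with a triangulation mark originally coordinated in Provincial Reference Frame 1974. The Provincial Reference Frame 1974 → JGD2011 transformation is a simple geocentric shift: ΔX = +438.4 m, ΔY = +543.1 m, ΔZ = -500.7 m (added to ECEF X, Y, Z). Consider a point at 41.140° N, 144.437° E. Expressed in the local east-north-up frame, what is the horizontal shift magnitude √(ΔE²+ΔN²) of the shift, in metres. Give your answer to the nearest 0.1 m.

At φ = 41.140°, λ = 144.437°: sin φ = 0.657901, cos φ = 0.753104, sin λ = 0.581598, cos λ = -0.813477.
ΔE = −sin λ·ΔX + cos λ·ΔY = −(0.581598)·(438.4) + (-0.813477)·(543.1) = -696.77 m.
ΔN = −sin φ cos λ·ΔX − sin φ sin λ·ΔY + cos φ·ΔZ = −(0.657901)(-0.813477)(438.4) − (0.657901)(0.581598)(543.1) + (0.753104)(-500.7) = -350.26 m.
Horizontal magnitude = √(ΔE² + ΔN²) = √((-696.77)² + (-350.26)²) = 779.86 m.

779.9 m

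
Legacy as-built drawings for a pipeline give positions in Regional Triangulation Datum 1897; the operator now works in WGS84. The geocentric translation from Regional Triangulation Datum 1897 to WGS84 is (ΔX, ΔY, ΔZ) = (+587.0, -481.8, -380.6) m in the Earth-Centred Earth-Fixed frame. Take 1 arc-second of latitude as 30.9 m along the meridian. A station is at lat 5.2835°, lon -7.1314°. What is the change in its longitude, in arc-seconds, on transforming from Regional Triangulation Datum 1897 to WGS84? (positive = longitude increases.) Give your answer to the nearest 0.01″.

sin φ = 0.092084, cos φ = 0.995751, sin λ = -0.124145, cos λ = 0.992264.
East component: ΔE = −sin λ·ΔX + cos λ·ΔY = −(-0.124145)(587.0) + (0.992264)(-481.8) = -405.20 m.
1° of latitude spans 3600 × 30.90 = 111240 m; at latitude φ, 1° of longitude spans that × cos φ = 110767.4 m, so Δλ = -405.20 / 110767.4 × 3600 = -13.169″.

Δλ = -13.17″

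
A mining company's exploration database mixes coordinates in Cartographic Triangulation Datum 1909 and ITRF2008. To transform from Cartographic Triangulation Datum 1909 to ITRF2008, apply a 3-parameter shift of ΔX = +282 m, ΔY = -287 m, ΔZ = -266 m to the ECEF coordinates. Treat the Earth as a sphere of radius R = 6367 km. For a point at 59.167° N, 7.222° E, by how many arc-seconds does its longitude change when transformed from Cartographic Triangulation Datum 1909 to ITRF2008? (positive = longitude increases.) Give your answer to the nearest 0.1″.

sin φ = 0.858665, cos φ = 0.512538, sin λ = 0.125714, cos λ = 0.992067.
East component: ΔE = −sin λ·ΔX + cos λ·ΔY = −(0.125714)(282) + (0.992067)(-287) = -320.17 m.
1° of latitude spans πR/180 = 111125 m; at latitude φ, 1° of longitude spans that × cos φ = 56955.8 m, so Δλ = -320.17 / 56955.8 × 3600 = -20.237″.

Δλ = -20.2″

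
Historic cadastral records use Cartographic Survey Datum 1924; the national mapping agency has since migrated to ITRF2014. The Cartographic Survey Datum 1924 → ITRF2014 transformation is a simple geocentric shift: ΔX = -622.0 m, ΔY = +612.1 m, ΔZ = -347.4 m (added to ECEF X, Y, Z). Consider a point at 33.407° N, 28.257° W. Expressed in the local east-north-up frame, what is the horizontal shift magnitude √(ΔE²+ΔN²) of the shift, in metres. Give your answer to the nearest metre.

299 m

At φ = 33.407°, λ = -28.257°: sin φ = 0.550583, cos φ = 0.834781, sin λ = -0.473427, cos λ = 0.880833.
ΔE = −sin λ·ΔX + cos λ·ΔY = −(-0.473427)·(-622.0) + (0.880833)·(612.1) = 244.69 m.
ΔN = −sin φ cos λ·ΔX − sin φ sin λ·ΔY + cos φ·ΔZ = −(0.550583)(0.880833)(-622.0) − (0.550583)(-0.473427)(612.1) + (0.834781)(-347.4) = 171.20 m.
Horizontal magnitude = √(ΔE² + ΔN²) = √(244.69² + 171.20²) = 298.63 m.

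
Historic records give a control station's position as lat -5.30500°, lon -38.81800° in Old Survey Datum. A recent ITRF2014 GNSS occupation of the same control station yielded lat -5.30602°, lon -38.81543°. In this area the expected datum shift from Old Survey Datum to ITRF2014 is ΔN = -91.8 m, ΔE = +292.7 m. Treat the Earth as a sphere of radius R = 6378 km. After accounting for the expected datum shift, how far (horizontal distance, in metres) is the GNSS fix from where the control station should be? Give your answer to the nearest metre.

23 m

Observed coordinate differences: Δφ = -0.00102°, Δλ = +0.00257°.
Converting to metres (1° lat = 111317 m, cos φ = 0.995717): observed ΔN = -113.5 m, observed ΔE = 284.9 m.
Subtracting the expected shift leaves a residual of -113.5 − (-91.8) = -21.7 m north and 284.9 − (292.7) = -7.8 m east.
Residual distance = √((-21.7)² + (-7.8)²) = 23.1 m.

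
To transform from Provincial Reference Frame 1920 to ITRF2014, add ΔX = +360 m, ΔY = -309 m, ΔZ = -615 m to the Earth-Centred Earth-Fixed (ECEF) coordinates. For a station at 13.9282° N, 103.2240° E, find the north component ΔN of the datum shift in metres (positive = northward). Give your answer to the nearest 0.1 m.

The local north axis is (−sin φ cos λ, −sin φ sin λ, cos φ), giving ΔN = 19.823 + 72.406 − 596.918 = -504.69 m.

ΔN = -504.7 m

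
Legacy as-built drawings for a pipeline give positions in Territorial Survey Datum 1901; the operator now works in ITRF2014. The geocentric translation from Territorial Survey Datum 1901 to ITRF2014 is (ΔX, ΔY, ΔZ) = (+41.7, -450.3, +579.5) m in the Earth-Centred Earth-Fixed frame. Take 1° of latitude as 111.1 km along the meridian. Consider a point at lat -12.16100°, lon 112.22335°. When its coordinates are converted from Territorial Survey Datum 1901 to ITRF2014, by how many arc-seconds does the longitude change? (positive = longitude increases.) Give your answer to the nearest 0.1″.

Δλ = 4.4″

sin φ = -0.210659, cos φ = 0.977560, sin λ = 0.925717, cos λ = -0.378218.
East component: ΔE = −sin λ·ΔX + cos λ·ΔY = −(0.925717)(41.7) + (-0.378218)(-450.3) = 131.71 m.
1° of latitude spans 111100 m; at latitude φ, 1° of longitude spans that × cos φ = 108606.9 m, so Δλ = 131.71 / 108606.9 × 3600 = 4.366″.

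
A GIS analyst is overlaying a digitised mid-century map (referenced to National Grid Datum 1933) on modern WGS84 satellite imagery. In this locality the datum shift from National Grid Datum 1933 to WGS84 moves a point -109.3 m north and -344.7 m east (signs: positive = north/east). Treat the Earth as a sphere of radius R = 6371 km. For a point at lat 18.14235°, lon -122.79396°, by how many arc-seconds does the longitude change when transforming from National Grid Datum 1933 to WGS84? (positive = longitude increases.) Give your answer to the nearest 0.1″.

Δλ = -11.7″

At latitude 18.14235°, cos φ = 0.950286.
One radian of longitude at latitude φ spans R cos φ, so Δλ = ΔE / (R cos φ) = -344.7 / (6371000 × 0.950286) = -5.6935e-05 rad = -11.744″.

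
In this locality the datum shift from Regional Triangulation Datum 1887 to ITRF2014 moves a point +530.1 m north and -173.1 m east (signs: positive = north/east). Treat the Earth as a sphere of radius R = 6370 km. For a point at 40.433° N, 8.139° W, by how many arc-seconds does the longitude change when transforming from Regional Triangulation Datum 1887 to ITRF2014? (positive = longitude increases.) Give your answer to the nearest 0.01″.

Δλ = -7.36″

At latitude 40.433°, cos φ = 0.761165.
One radian of longitude at latitude φ spans R cos φ, so Δλ = ΔE / (R cos φ) = -173.1 / (6370000 × 0.761165) = -3.5701e-05 rad = -7.364″.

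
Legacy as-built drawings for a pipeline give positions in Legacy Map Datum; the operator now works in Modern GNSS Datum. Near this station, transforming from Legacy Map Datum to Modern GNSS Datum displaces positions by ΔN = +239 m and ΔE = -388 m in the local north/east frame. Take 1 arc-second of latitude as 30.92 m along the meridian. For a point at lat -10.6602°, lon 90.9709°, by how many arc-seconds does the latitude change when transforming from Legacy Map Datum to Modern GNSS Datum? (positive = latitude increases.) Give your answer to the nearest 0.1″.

Δφ = 7.7″

1″ of latitude = 30.92 m, so Δφ = 239.0 / 30.92 = 7.730″.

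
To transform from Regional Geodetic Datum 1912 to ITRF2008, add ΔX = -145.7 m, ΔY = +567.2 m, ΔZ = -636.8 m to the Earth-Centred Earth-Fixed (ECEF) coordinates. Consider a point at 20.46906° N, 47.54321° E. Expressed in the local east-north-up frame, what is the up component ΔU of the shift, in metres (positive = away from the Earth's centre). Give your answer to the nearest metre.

ΔU = 77 m

The local up (radial) axis is (cos φ cos λ, cos φ sin λ, sin φ), giving ΔU = -92.143 + 392.051 − 222.690 = 77.22 m.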